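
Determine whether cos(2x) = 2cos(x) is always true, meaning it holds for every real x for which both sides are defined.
Claim: cos(2x) = 2cos(x).
Test a specific point where both sides are defined: x = -π/2.
LHS = cos(2x) ≈ -1.0000
RHS = 2cos(x) ≈ 0.0000
Since -1.0000 ≠ 0.0000, the equation fails at this point, so it cannot hold for every real x for which both sides are defined.
The correct double-angle formula is cos(2x) = cos²x - sin²x.

Conclusion: No, this is NOT an identity.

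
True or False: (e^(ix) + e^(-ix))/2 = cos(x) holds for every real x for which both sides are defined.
True.

Claim: (e^(ix) + e^(-ix))/2 = cos(x).
Reasoning: By Euler's formula e^(ix) = cos(x) + i·sin(x) and e^(-ix) = cos(x) - i·sin(x). Adding cancels the sine terms: e^(ix) + e^(-ix) = 2cos(x); divide by 2.
So the two sides agree for every real x for which both sides are defined.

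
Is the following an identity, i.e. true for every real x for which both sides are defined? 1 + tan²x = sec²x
Yes, this is an identity.

Claim: 1 + tan²x = sec²x.
Reasoning: Start from sin²x + cos²x = 1 and divide every term by cos²x (allowed wherever tan x and sec x are defined): tan²x + 1 = 1/cos²x = sec²x.
So the two sides agree for every real x for which both sides are defined.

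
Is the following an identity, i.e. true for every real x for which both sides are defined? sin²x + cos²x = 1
Claim: sin²x + cos²x = 1.
Reasoning: The point (cos x, sin x) lies on the unit circle X² + Y² = 1, so cos²x + sin²x = 1 for every real x.
So the two sides agree for every real x for which both sides are defined.

Conclusion: Yes, this is an identity.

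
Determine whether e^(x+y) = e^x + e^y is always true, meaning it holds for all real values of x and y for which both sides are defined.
No, this is NOT an identity.

Claim: e^(x+y) = e^x + e^y.
Test a specific point where both sides are defined: x = 2, y = -1.
LHS = e^(x+y) ≈ 2.7183
RHS = e^x + e^y ≈ 7.7569
Since 2.7183 ≠ 7.7569, the equation fails at this point, so it cannot hold for all real values of x and y for which both sides are defined.
The correct rule is e^(x+y) = e^x · e^y (a product, not a sum).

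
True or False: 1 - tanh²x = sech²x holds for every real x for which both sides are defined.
True.

Claim: 1 - tanh²x = sech²x.
Reasoning: Divide cosh²x - sinh²x = 1 through by cosh²x (never zero): 1 - tanh²x = 1/cosh²x = sech²x.
So the two sides agree for every real x for which both sides are defined.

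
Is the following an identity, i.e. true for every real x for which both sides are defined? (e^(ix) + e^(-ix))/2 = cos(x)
Yes, this is an identity.

Claim: (e^(ix) + e^(-ix))/2 = cos(x).
Reasoning: By Euler's formula e^(ix) = cos(x) + i·sin(x) and e^(-ix) = cos(x) - i·sin(x). Adding cancels the sine terms: e^(ix) + e^(-ix) = 2cos(x); divide by 2.
So the two sides agree for every real x for which both sides are defined.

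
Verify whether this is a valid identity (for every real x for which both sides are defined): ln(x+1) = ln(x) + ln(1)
Claim: ln(x+1) = ln(x) + ln(1).
Test a specific point where both sides are defined: x = 4.
LHS = ln(x+1) ≈ 1.6094
RHS = ln(x) + ln(1) ≈ 1.3863
Since 1.6094 ≠ 1.3863, the equation fails at this point, so it cannot hold for every real x for which both sides are defined.
ln(1) = 0, so the right side is just ln(x), which differs from ln(x+1).

Conclusion: No, this is NOT an identity.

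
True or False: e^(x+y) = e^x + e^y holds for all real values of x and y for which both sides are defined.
Claim: e^(x+y) = e^x + e^y.
Test a specific point where both sides are defined: x = -2, y = 1/2.
LHS = e^(x+y) ≈ 0.2231
RHS = e^x + e^y ≈ 1.7841
Since 0.2231 ≠ 1.7841, the equation fails at this point, so it cannot hold for all real values of x and y for which both sides are defined.
The correct rule is e^(x+y) = e^x · e^y (a product, not a sum).

Conclusion: False.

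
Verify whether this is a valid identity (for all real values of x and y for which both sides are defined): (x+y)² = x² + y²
Claim: (x+y)² = x² + y².
Test a specific point where both sides are defined: x = 2, y = 3.
LHS = (x+y)² ≈ 25.0000
RHS = x² + y² ≈ 13.0000
Since 25.0000 ≠ 13.0000, the equation fails at this point, so it cannot hold for all real values of x and y for which both sides are defined.
The correct expansion is (x+y)² = x² + 2xy + y²; the cross term 2xy is missing.

Conclusion: No, this is NOT an identity.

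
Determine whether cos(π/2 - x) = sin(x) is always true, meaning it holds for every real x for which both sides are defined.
Yes, this is an identity.

Claim: cos(π/2 - x) = sin(x).
Reasoning: Use cos(u - v) = cos(u)cos(v) + sin(u)sin(v) with u = π/2, v = x: cos(π/2)cos(x) + sin(π/2)sin(x) = 0·cos(x) + 1·sin(x) = sin(x).
So the two sides agree for every real x for which both sides are defined.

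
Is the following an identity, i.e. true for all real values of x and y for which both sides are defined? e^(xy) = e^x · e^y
Claim: e^(xy) = e^x · e^y.
Test a specific point where both sides are defined: x = 3/2, y = -1.
LHS = e^(xy) ≈ 0.2231
RHS = e^x · e^y ≈ 1.6487
Since 0.2231 ≠ 1.6487, the equation fails at this point, so it cannot hold for all real values of x and y for which both sides are defined.
e^x · e^y = e^(x+y), not e^(xy).

Conclusion: No, this is NOT an identity.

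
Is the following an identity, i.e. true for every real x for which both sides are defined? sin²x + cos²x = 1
Claim: sin²x + cos²x = 1.
Reasoning: The point (cos x, sin x) lies on the unit circle X² + Y² = 1, so cos²x + sin²x = 1 for every real x.
So the two sides agree for every real x for which both sides are defined.

Conclusion: Yes, this is an identity.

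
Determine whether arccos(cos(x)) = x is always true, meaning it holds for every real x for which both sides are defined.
Claim: arccos(cos(x)) = x.
Test a specific point where both sides are defined: x = -π/3.
LHS = arccos(cos(x)) ≈ 1.0472
RHS = x ≈ -1.0472
Since 1.0472 ≠ -1.0472, the equation fails at this point, so it cannot hold for every real x for which both sides are defined.
arccos only returns values in [0, π], so arccos(cos(x)) = x holds only for x in that interval, not for all real x.

Conclusion: No, this is NOT an identity.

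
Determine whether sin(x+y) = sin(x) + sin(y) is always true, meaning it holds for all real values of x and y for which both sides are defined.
No, this is NOT an identity.

Claim: sin(x+y) = sin(x) + sin(y).
Test a specific point where both sides are defined: x = -π/3, y = π/4.
LHS = sin(x+y) ≈ -0.2588
RHS = sin(x) + sin(y) ≈ -0.1589
Since -0.2588 ≠ -0.1589, the equation fails at this point, so it cannot hold for all real values of x and y for which both sides are defined.
The correct expansion is sin(x+y) = sin(x)cos(y) + cos(x)sin(y); sine is not additive.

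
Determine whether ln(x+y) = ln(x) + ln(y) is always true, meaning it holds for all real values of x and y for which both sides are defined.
Claim: ln(x+y) = ln(x) + ln(y).
Test a specific point where both sides are defined: x = 4, y = 1.
LHS = ln(x+y) ≈ 1.6094
RHS = ln(x) + ln(y) ≈ 1.3863
Since 1.6094 ≠ 1.3863, the equation fails at this point, so it cannot hold for all real values of x and y for which both sides are defined.
ln(x) + ln(y) = ln(xy), not ln(x+y).

Conclusion: No, this is NOT an identity.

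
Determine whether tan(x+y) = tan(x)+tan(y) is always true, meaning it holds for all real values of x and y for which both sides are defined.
Claim: tan(x+y) = tan(x)+tan(y).
Test a specific point where both sides are defined: x = π/6, y = π/6.
LHS = tan(x+y) ≈ 1.7321
RHS = tan(x)+tan(y) ≈ 1.1547
Since 1.7321 ≠ 1.1547, the equation fails at this point, so it cannot hold for all real values of x and y for which both sides are defined.
The correct formula is tan(x+y) = (tan(x) + tan(y))/(1 - tan(x)tan(y)).

Conclusion: No, this is NOT an identity.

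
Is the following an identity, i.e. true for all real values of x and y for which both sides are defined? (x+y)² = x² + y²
Claim: (x+y)² = x² + y².
Test a specific point where both sides are defined: x = 2, y = -1.
LHS = (x+y)² ≈ 1.0000
RHS = x² + y² ≈ 5.0000
Since 1.0000 ≠ 5.0000, the equation fails at this point, so it cannot hold for all real values of x and y for which both sides are defined.
The correct expansion is (x+y)² = x² + 2xy + y²; the cross term 2xy is missing.

Conclusion: No, this is NOT an identity.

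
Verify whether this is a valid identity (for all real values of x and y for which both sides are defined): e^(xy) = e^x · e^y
Claim: e^(xy) = e^x · e^y.
Test a specific point where both sides are defined: x = -2, y = 3/2.
LHS = e^(xy) ≈ 0.0498
RHS = e^x · e^y ≈ 0.6065
Since 0.0498 ≠ 0.6065, the equation fails at this point, so it cannot hold for all real values of x and y for which both sides are defined.
e^x · e^y = e^(x+y), not e^(xy).

Conclusion: No, this is NOT an identity.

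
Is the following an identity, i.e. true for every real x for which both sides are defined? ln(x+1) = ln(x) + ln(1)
No, this is NOT an identity.

Claim: ln(x+1) = ln(x) + ln(1).
Test a specific point where both sides are defined: x = 2.
LHS = ln(x+1) ≈ 1.0986
RHS = ln(x) + ln(1) ≈ 0.6931
Since 1.0986 ≠ 0.6931, the equation fails at this point, so it cannot hold for every real x for which both sides are defined.
ln(1) = 0, so the right side is just ln(x), which differs from ln(x+1).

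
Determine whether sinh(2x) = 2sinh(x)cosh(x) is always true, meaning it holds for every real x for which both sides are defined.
Yes, this is an identity.

Claim: sinh(2x) = 2sinh(x)cosh(x).
Reasoning: 2sinh(x)cosh(x) = 2 · (e^x - e^-x)/2 · (e^x + e^-x)/2 = (e^(2x) - e^(-2x))/2 = sinh(2x).
So the two sides agree for every real x for which both sides are defined.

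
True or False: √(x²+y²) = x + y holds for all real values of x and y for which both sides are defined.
False.

Claim: √(x²+y²) = x + y.
Test a specific point where both sides are defined: x = 1, y = -2.
LHS = √(x²+y²) ≈ 2.2361
RHS = x + y ≈ -1.0000
Since 2.2361 ≠ -1.0000, the equation fails at this point, so it cannot hold for all real values of x and y for which both sides are defined.
(x+y)² = x² + 2xy + y², not x² + y², so the square root does not split this way.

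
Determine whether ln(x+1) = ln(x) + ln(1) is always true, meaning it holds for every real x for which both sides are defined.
No, this is NOT an identity.

Claim: ln(x+1) = ln(x) + ln(1).
Test a specific point where both sides are defined: x = 1.
LHS = ln(x+1) ≈ 0.6931
RHS = ln(x) + ln(1) ≈ 0.0000
Since 0.6931 ≠ 0.0000, the equation fails at this point, so it cannot hold for every real x for which both sides are defined.
ln(1) = 0, so the right side is just ln(x), which differs from ln(x+1).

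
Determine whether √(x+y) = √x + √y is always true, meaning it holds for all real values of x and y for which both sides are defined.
No, this is NOT an identity.

Claim: √(x+y) = √x + √y.
Test a specific point where both sides are defined: x = 3/2, y = 1.
LHS = √(x+y) ≈ 1.5811
RHS = √x + √y ≈ 2.2247
Since 1.5811 ≠ 2.2247, the equation fails at this point, so it cannot hold for all real values of x and y for which both sides are defined.
Squaring the right side gives x + 2√(xy) + y, not x + y.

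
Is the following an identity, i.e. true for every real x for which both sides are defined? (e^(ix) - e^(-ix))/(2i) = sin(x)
Claim: (e^(ix) - e^(-ix))/(2i) = sin(x).
Reasoning: By Euler's formula e^(ix) = cos(x) + i·sin(x) and e^(-ix) = cos(x) - i·sin(x). Subtracting cancels the cosine terms: e^(ix) - e^(-ix) = 2i·sin(x); divide by 2i.
So the two sides agree for every real x for which both sides are defined.

Conclusion: Yes, this is an identity.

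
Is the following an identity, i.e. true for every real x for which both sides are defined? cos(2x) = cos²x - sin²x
Claim: cos(2x) = cos²x - sin²x.
Reasoning: Put y = x in the addition formula cos(x+y) = cos(x)cos(y) - sin(x)sin(y): cos(2x) = cos²x - sin²x.
So the two sides agree for every real x for which both sides are defined.

Conclusion: Yes, this is an identity.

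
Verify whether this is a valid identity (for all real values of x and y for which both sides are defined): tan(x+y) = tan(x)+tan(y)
Claim: tan(x+y) = tan(x)+tan(y).
Test a specific point where both sides are defined: x = -π/3, y = -π/4.
LHS = tan(x+y) ≈ 3.7321
RHS = tan(x)+tan(y) ≈ -2.7321
Since 3.7321 ≠ -2.7321, the equation fails at this point, so it cannot hold for all real values of x and y for which both sides are defined.
The correct formula is tan(x+y) = (tan(x) + tan(y))/(1 - tan(x)tan(y)).

Conclusion: No, this is NOT an identity.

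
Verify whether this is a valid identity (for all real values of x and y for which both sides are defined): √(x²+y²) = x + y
No, this is NOT an identity.

Claim: √(x²+y²) = x + y.
Test a specific point where both sides are defined: x = 2, y = 1.
LHS = √(x²+y²) ≈ 2.2361
RHS = x + y ≈ 3.0000
Since 2.2361 ≠ 3.0000, the equation fails at this point, so it cannot hold for all real values of x and y for which both sides are defined.
(x+y)² = x² + 2xy + y², not x² + y², so the square root does not split this way.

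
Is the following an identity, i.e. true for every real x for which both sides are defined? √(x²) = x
Claim: √(x²) = x.
Test a specific point where both sides are defined: x = -2.
LHS = √(x²) ≈ 2.0000
RHS = x ≈ -2.0000
Since 2.0000 ≠ -2.0000, the equation fails at this point, so it cannot hold for every real x for which both sides are defined.
√(x²) = |x|, which differs from x whenever x < 0 (both sides are defined for every real x).

Conclusion: No, this is NOT an identity.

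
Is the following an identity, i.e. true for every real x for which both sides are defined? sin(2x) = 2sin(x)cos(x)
Claim: sin(2x) = 2sin(x)cos(x).
Reasoning: Put y = x in the addition formula sin(x+y) = sin(x)cos(y) + cos(x)sin(y): sin(2x) = sin(x)cos(x) + cos(x)sin(x) = 2sin(x)cos(x).
So the two sides agree for every real x for which both sides are defined.

Conclusion: Yes, this is an identity.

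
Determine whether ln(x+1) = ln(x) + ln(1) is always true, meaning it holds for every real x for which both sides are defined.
No, this is NOT an identity.

Claim: ln(x+1) = ln(x) + ln(1).
Test a specific point where both sides are defined: x = 4.
LHS = ln(x+1) ≈ 1.6094
RHS = ln(x) + ln(1) ≈ 1.3863
Since 1.6094 ≠ 1.3863, the equation fails at this point, so it cannot hold for every real x for which both sides are defined.
ln(1) = 0, so the right side is just ln(x), which differs from ln(x+1).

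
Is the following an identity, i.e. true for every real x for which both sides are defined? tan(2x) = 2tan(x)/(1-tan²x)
Claim: tan(2x) = 2tan(x)/(1-tan²x).
Reasoning: tan(2x) = sin(2x)/cos(2x) = 2sin(x)cos(x) / (cos²x - sin²x). Divide numerator and denominator by cos²x: 2tan(x) / (1 - tan²x).
So the two sides agree for every real x for which both sides are defined.

Conclusion: Yes, this is an identity.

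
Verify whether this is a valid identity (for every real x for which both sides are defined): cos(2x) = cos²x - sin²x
Yes, this is an identity.

Claim: cos(2x) = cos²x - sin²x.
Reasoning: Put y = x in the addition formula cos(x+y) = cos(x)cos(y) - sin(x)sin(y): cos(2x) = cos²x - sin²x.
So the two sides agree for every real x for which both sides are defined.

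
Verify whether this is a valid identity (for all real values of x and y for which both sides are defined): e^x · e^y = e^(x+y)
Yes, this is an identity.

Claim: e^x · e^y = e^(x+y).
Reasoning: This is the law of exponents for a common base: multiplying powers adds exponents. E.g. from the series, (Σ x^j/j!)(Σ y^k/k!) = Σ_m (Σ_{j+k=m} x^j y^k/(j!k!)) = Σ_m (x+y)^m/m! by the binomial theorem.
So the two sides agree for all real values of x and y for which both sides are defined.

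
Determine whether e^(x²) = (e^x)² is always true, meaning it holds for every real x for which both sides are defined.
No, this is NOT an identity.

Claim: e^(x²) = (e^x)².
Test a specific point where both sides are defined: x = 3.
LHS = e^(x²) ≈ 8103.0839
RHS = (e^x)² ≈ 403.4288
Since 8103.0839 ≠ 403.4288, the equation fails at this point, so it cannot hold for every real x for which both sides are defined.
(e^x)² = e^(2x), and 2x ≠ x² in general.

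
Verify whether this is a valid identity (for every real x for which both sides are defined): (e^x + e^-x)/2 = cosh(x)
Claim: (e^x + e^-x)/2 = cosh(x).
Reasoning: This is exactly the definition of the hyperbolic cosine: cosh(x) := (e^x + e^-x)/2.
So the two sides agree for every real x for which both sides are defined.

Conclusion: Yes, this is an identity.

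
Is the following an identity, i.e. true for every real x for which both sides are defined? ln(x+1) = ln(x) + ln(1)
No, this is NOT an identity.

Claim: ln(x+1) = ln(x) + ln(1).
Test a specific point where both sides are defined: x = 3/2.
LHS = ln(x+1) ≈ 0.9163
RHS = ln(x) + ln(1) ≈ 0.4055
Since 0.9163 ≠ 0.4055, the equation fails at this point, so it cannot hold for every real x for which both sides are defined.
ln(1) = 0, so the right side is just ln(x), which differs from ln(x+1).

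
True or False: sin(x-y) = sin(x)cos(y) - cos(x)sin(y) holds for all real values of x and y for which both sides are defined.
Claim: sin(x-y) = sin(x)cos(y) - cos(x)sin(y).
Reasoning: Replace y by -y in sin(x+y) = sin(x)cos(y) + cos(x)sin(y) and use cos(-y) = cos(y), sin(-y) = -sin(y): sin(x-y) = sin(x)cos(y) - cos(x)sin(y).
So the two sides agree for all real values of x and y for which both sides are defined.

Conclusion: True.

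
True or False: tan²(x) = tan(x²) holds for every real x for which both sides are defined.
Claim: tan²(x) = tan(x²).
Test a specific point where both sides are defined: x = π/4.
LHS = tan²(x) ≈ 1.0000
RHS = tan(x²) ≈ 0.7092
Since 1.0000 ≠ 0.7092, the equation fails at this point, so it cannot hold for every real x for which both sides are defined.
tan²(x) means (tan x)², squaring the output; tan(x²) squares the input. These are different functions.

Conclusion: False.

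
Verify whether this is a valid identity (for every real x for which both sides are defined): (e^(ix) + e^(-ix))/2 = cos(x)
Claim: (e^(ix) + e^(-ix))/2 = cos(x).
Reasoning: By Euler's formula e^(ix) = cos(x) + i·sin(x) and e^(-ix) = cos(x) - i·sin(x). Adding cancels the sine terms: e^(ix) + e^(-ix) = 2cos(x); divide by 2.
So the two sides agree for every real x for which both sides are defined.

Conclusion: Yes, this is an identity.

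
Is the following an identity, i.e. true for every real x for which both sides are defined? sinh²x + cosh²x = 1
No, this is NOT an identity.

Claim: sinh²x + cosh²x = 1.
Test a specific point where both sides are defined: x = -2.
LHS = sinh²x + cosh²x ≈ 27.3082
RHS = 1 ≈ 1.0000
Since 27.3082 ≠ 1.0000, the equation fails at this point, so it cannot hold for every real x for which both sides are defined.
The correct hyperbolic identity is cosh²x - sinh²x = 1 (a difference); the sum sinh²x + cosh²x equals cosh(2x).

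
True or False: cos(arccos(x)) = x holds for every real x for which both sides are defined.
Claim: cos(arccos(x)) = x.
Reasoning: For -1 ≤ x ≤ 1 (where arccos is defined), arccos(x) is by definition an angle whose cosine equals x. Taking the cosine of that angle returns x. (Note the other order, arccos(cos x) = x, is NOT an identity.)
So the two sides agree for every real x for which both sides are defined.

Conclusion: True.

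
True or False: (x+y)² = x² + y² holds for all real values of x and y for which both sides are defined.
False.

Claim: (x+y)² = x² + y².
Test a specific point where both sides are defined: x = -2, y = -3.
LHS = (x+y)² ≈ 25.0000
RHS = x² + y² ≈ 13.0000
Since 25.0000 ≠ 13.0000, the equation fails at this point, so it cannot hold for all real values of x and y for which both sides are defined.
The correct expansion is (x+y)² = x² + 2xy + y²; the cross term 2xy is missing.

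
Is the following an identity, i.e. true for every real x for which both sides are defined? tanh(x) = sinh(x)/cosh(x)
Claim: tanh(x) = sinh(x)/cosh(x).
Reasoning: tanh(x) is defined as sinh(x)/cosh(x) = (e^x - e^-x)/(e^x + e^-x); cosh(x) ≥ 1 is never zero, so this holds for every real x.
So the two sides agree for every real x for which both sides are defined.

Conclusion: Yes, this is an identity.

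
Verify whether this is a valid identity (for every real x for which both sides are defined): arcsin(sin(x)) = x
Claim: arcsin(sin(x)) = x.
Test a specific point where both sides are defined: x = 2π/3.
LHS = arcsin(sin(x)) ≈ 1.0472
RHS = x ≈ 2.0944
Since 1.0472 ≠ 2.0944, the equation fails at this point, so it cannot hold for every real x for which both sides are defined.
arcsin only returns values in [-π/2, π/2], so arcsin(sin(x)) = x holds only for x in that interval, not for all real x.

Conclusion: No, this is NOT an identity.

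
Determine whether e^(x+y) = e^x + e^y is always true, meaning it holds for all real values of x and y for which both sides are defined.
Claim: e^(x+y) = e^x + e^y.
Test a specific point where both sides are defined: x = 4, y = -3.
LHS = e^(x+y) ≈ 2.7183
RHS = e^x + e^y ≈ 54.6479
Since 2.7183 ≠ 54.6479, the equation fails at this point, so it cannot hold for all real values of x and y for which both sides are defined.
The correct rule is e^(x+y) = e^x · e^y (a product, not a sum).

Conclusion: No, this is NOT an identity.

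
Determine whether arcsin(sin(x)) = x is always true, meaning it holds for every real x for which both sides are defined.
No, this is NOT an identity.

Claim: arcsin(sin(x)) = x.
Test a specific point where both sides are defined: x = π.
LHS = arcsin(sin(x)) ≈ 0.0000
RHS = x ≈ 3.1416
Since 0.0000 ≠ 3.1416, the equation fails at this point, so it cannot hold for every real x for which both sides are defined.
arcsin only returns values in [-π/2, π/2], so arcsin(sin(x)) = x holds only for x in that interval, not for all real x.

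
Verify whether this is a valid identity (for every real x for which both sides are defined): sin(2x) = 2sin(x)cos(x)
Claim: sin(2x) = 2sin(x)cos(x).
Reasoning: Put y = x in the addition formula sin(x+y) = sin(x)cos(y) + cos(x)sin(y): sin(2x) = sin(x)cos(x) + cos(x)sin(x) = 2sin(x)cos(x).
So the two sides agree for every real x for which both sides are defined.

Conclusion: Yes, this is an identity.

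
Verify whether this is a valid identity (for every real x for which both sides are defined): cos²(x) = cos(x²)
Claim: cos²(x) = cos(x²).
Test a specific point where both sides are defined: x = π/2.
LHS = cos²(x) ≈ 0.0000
RHS = cos(x²) ≈ -0.7812
Since 0.0000 ≠ -0.7812, the equation fails at this point, so it cannot hold for every real x for which both sides are defined.
cos²(x) means (cos x)², squaring the output; cos(x²) squares the input. These are different functions.

Conclusion: No, this is NOT an identity.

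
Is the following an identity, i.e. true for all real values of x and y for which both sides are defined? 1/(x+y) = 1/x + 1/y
No, this is NOT an identity.

Claim: 1/(x+y) = 1/x + 1/y.
Test a specific point where both sides are defined: x = 5, y = -1.
LHS = 1/(x+y) ≈ 0.2500
RHS = 1/x + 1/y ≈ -0.8000
Since 0.2500 ≠ -0.8000, the equation fails at this point, so it cannot hold for all real values of x and y for which both sides are defined.
1/x + 1/y = (x+y)/(xy), which is not 1/(x+y).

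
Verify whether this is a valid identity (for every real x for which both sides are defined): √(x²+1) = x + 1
Claim: √(x²+1) = x + 1.
Test a specific point where both sides are defined: x = -2.
LHS = √(x²+1) ≈ 2.2361
RHS = x + 1 ≈ -1.0000
Since 2.2361 ≠ -1.0000, the equation fails at this point, so it cannot hold for every real x for which both sides are defined.
(x+1)² = x² + 2x + 1 ≠ x² + 1 unless x = 0.

Conclusion: No, this is NOT an identity.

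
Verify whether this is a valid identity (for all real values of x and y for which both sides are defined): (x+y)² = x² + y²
No, this is NOT an identity.

Claim: (x+y)² = x² + y².
Test a specific point where both sides are defined: x = 4, y = 4.
LHS = (x+y)² ≈ 64.0000
RHS = x² + y² ≈ 32.0000
Since 64.0000 ≠ 32.0000, the equation fails at this point, so it cannot hold for all real values of x and y for which both sides are defined.
The correct expansion is (x+y)² = x² + 2xy + y²; the cross term 2xy is missing.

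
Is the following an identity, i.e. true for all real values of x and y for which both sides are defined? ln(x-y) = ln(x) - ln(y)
No, this is NOT an identity.

Claim: ln(x-y) = ln(x) - ln(y).
Test a specific point where both sides are defined: x = 3, y = 1/2.
LHS = ln(x-y) ≈ 0.9163
RHS = ln(x) - ln(y) ≈ 1.7918
Since 0.9163 ≠ 1.7918, the equation fails at this point, so it cannot hold for all real values of x and y for which both sides are defined.
ln(x) - ln(y) = ln(x/y), not ln(x-y).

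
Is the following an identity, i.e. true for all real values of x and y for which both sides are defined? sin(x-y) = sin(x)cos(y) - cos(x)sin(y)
Claim: sin(x-y) = sin(x)cos(y) - cos(x)sin(y).
Reasoning: Replace y by -y in sin(x+y) = sin(x)cos(y) + cos(x)sin(y) and use cos(-y) = cos(y), sin(-y) = -sin(y): sin(x-y) = sin(x)cos(y) - cos(x)sin(y).
So the two sides agree for all real values of x and y for which both sides are defined.

Conclusion: Yes, this is an identity.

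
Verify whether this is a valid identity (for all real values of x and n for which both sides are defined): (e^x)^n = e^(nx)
Claim: (e^x)^n = e^(nx).
Reasoning: e^x is a positive real number, and for a positive base B and real exponent n, B^n = e^(n·ln B). With B = e^x, ln B = x, so (e^x)^n = e^(n·x).
So the two sides agree for all real values of x and n for which both sides are defined.

Conclusion: Yes, this is an identity.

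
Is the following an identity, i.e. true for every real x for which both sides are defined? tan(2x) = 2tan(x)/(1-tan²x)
Claim: tan(2x) = 2tan(x)/(1-tan²x).
Reasoning: tan(2x) = sin(2x)/cos(2x) = 2sin(x)cos(x) / (cos²x - sin²x). Divide numerator and denominator by cos²x: 2tan(x) / (1 - tan²x).
So the two sides agree for every real x for which both sides are defined.

Conclusion: Yes, this is an identity.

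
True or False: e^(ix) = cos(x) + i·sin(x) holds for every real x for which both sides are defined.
Claim: e^(ix) = cos(x) + i·sin(x).
Reasoning: Euler's formula. Expand e^(ix) = Σ (ix)^k / k!. Since i² = -1, the even-k terms are Σ (-1)^m x^(2m)/(2m)! = cos(x) and the odd-k terms are i · Σ (-1)^m x^(2m+1)/(2m+1)! = i·sin(x).
So the two sides agree for every real x for which both sides are defined.

Conclusion: True.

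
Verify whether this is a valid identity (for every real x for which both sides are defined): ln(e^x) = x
Claim: ln(e^x) = x.
Reasoning: ln is the inverse of the exponential: ln(e^x) asks for the exponent p with e^p = e^x, and since e^p is one-to-one that exponent is p = x.
So the two sides agree for every real x for which both sides are defined.

Conclusion: Yes, this is an identity.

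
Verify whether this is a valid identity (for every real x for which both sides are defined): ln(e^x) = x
Yes, this is an identity.

Claim: ln(e^x) = x.
Reasoning: ln is the inverse of the exponential: ln(e^x) asks for the exponent p with e^p = e^x, and since e^p is one-to-one that exponent is p = x.
So the two sides agree for every real x for which both sides are defined.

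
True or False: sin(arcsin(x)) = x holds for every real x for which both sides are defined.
True.

Claim: sin(arcsin(x)) = x.
Reasoning: For -1 ≤ x ≤ 1 (where arcsin is defined), arcsin(x) is by definition an angle whose sine equals x. Taking the sine of that angle returns x. (Note the other order, arcsin(sin x) = x, is NOT an identity.)
So the two sides agree for every real x for which both sides are defined.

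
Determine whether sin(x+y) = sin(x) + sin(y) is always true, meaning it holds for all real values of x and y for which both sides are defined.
Claim: sin(x+y) = sin(x) + sin(y).
Test a specific point where both sides are defined: x = -π/6, y = 2π/3.
LHS = sin(x+y) ≈ 1.0000
RHS = sin(x) + sin(y) ≈ 0.3660
Since 1.0000 ≠ 0.3660, the equation fails at this point, so it cannot hold for all real values of x and y for which both sides are defined.
The correct expansion is sin(x+y) = sin(x)cos(y) + cos(x)sin(y); sine is not additive.

Conclusion: No, this is NOT an identity.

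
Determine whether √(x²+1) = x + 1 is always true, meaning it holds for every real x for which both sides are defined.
No, this is NOT an identity.

Claim: √(x²+1) = x + 1.
Test a specific point where both sides are defined: x = -2.
LHS = √(x²+1) ≈ 2.2361
RHS = x + 1 ≈ -1.0000
Since 2.2361 ≠ -1.0000, the equation fails at this point, so it cannot hold for every real x for which both sides are defined.
(x+1)² = x² + 2x + 1 ≠ x² + 1 unless x = 0.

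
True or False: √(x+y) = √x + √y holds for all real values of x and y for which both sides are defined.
Claim: √(x+y) = √x + √y.
Test a specific point where both sides are defined: x = 1, y = 4.
LHS = √(x+y) ≈ 2.2361
RHS = √x + √y ≈ 3.0000
Since 2.2361 ≠ 3.0000, the equation fails at this point, so it cannot hold for all real values of x and y for which both sides are defined.
Squaring the right side gives x + 2√(xy) + y, not x + y.

Conclusion: False.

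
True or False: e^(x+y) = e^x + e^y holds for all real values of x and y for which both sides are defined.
False.

Claim: e^(x+y) = e^x + e^y.
Test a specific point where both sides are defined: x = 2, y = 3/2.
LHS = e^(x+y) ≈ 33.1155
RHS = e^x + e^y ≈ 11.8707
Since 33.1155 ≠ 11.8707, the equation fails at this point, so it cannot hold for all real values of x and y for which both sides are defined.
The correct rule is e^(x+y) = e^x · e^y (a product, not a sum).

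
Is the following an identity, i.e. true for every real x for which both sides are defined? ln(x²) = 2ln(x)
Yes, this is an identity.

Claim: ln(x²) = 2ln(x).
Reasoning: The right side requires x > 0. For x > 0, x² = (e^(ln x))² = e^(2ln x), so ln(x²) = 2ln(x). (For x < 0 the right side is undefined, so those values are outside the claim.)
So the two sides agree for every real x for which both sides are defined.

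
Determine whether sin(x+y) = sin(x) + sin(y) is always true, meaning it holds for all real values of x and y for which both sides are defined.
Claim: sin(x+y) = sin(x) + sin(y).
Test a specific point where both sides are defined: x = π/3, y = π/3.
LHS = sin(x+y) ≈ 0.8660
RHS = sin(x) + sin(y) ≈ 1.7321
Since 0.8660 ≠ 1.7321, the equation fails at this point, so it cannot hold for all real values of x and y for which both sides are defined.
The correct expansion is sin(x+y) = sin(x)cos(y) + cos(x)sin(y); sine is not additive.

Conclusion: No, this is NOT an identity.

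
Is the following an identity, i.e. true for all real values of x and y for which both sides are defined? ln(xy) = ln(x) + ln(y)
Yes, this is an identity.

Claim: ln(xy) = ln(x) + ln(y).
Reasoning: Both sides are simultaneously defined only when x, y > 0. Write x = e^p, y = e^q (p = ln x, q = ln y). Then xy = e^p · e^q = e^(p+q), so ln(xy) = p + q = ln(x) + ln(y).
So the two sides agree for all real values of x and y for which both sides are defined.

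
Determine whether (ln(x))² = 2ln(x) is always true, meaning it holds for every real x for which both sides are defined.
Claim: (ln(x))² = 2ln(x).
Test a specific point where both sides are defined: x = 5.
LHS = (ln(x))² ≈ 2.5903
RHS = 2ln(x) ≈ 3.2189
Since 2.5903 ≠ 3.2189, the equation fails at this point, so it cannot hold for every real x for which both sides are defined.
2ln(x) equals ln(x²), which is not the same as (ln x)².

Conclusion: No, this is NOT an identity.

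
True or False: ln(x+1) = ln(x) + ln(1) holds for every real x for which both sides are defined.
Claim: ln(x+1) = ln(x) + ln(1).
Test a specific point where both sides are defined: x = 3.
LHS = ln(x+1) ≈ 1.3863
RHS = ln(x) + ln(1) ≈ 1.0986
Since 1.3863 ≠ 1.0986, the equation fails at this point, so it cannot hold for every real x for which both sides are defined.
ln(1) = 0, so the right side is just ln(x), which differs from ln(x+1).

Conclusion: False.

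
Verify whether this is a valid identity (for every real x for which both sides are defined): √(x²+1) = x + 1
Claim: √(x²+1) = x + 1.
Test a specific point where both sides are defined: x = 3.
LHS = √(x²+1) ≈ 3.1623
RHS = x + 1 ≈ 4.0000
Since 3.1623 ≠ 4.0000, the equation fails at this point, so it cannot hold for every real x for which both sides are defined.
(x+1)² = x² + 2x + 1 ≠ x² + 1 unless x = 0.

Conclusion: No, this is NOT an identity.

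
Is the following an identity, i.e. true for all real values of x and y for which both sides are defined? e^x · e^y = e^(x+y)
Claim: e^x · e^y = e^(x+y).
Reasoning: This is the law of exponents for a common base: multiplying powers adds exponents. E.g. from the series, (Σ x^j/j!)(Σ y^k/k!) = Σ_m (Σ_{j+k=m} x^j y^k/(j!k!)) = Σ_m (x+y)^m/m! by the binomial theorem.
So the two sides agree for all real values of x and y for which both sides are defined.

Conclusion: Yes, this is an identity.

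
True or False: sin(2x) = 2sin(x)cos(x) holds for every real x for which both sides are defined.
True.

Claim: sin(2x) = 2sin(x)cos(x).
Reasoning: Put y = x in the addition formula sin(x+y) = sin(x)cos(y) + cos(x)sin(y): sin(2x) = sin(x)cos(x) + cos(x)sin(x) = 2sin(x)cos(x).
So the two sides agree for every real x for which both sides are defined.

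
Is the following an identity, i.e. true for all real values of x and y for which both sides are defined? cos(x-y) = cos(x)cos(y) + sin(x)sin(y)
Claim: cos(x-y) = cos(x)cos(y) + sin(x)sin(y).
Reasoning: Replace y by -y in cos(x+y) = cos(x)cos(y) - sin(x)sin(y) and use cos(-y) = cos(y), sin(-y) = -sin(y): cos(x-y) = cos(x)cos(y) + sin(x)sin(y).
So the two sides agree for all real values of x and y for which both sides are defined.

Conclusion: Yes, this is an identity.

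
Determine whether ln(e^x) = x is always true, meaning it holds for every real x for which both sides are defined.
Yes, this is an identity.

Claim: ln(e^x) = x.
Reasoning: ln is the inverse of the exponential: ln(e^x) asks for the exponent p with e^p = e^x, and since e^p is one-to-one that exponent is p = x.
So the two sides agree for every real x for which both sides are defined.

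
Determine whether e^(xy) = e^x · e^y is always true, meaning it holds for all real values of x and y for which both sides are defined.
No, this is NOT an identity.

Claim: e^(xy) = e^x · e^y.
Test a specific point where both sides are defined: x = 3, y = 1/2.
LHS = e^(xy) ≈ 4.4817
RHS = e^x · e^y ≈ 33.1155
Since 4.4817 ≠ 33.1155, the equation fails at this point, so it cannot hold for all real values of x and y for which both sides are defined.
e^x · e^y = e^(x+y), not e^(xy).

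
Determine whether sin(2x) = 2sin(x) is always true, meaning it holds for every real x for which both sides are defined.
Claim: sin(2x) = 2sin(x).
Test a specific point where both sides are defined: x = π/2.
LHS = sin(2x) ≈ 0.0000
RHS = 2sin(x) ≈ 2.0000
Since 0.0000 ≠ 2.0000, the equation fails at this point, so it cannot hold for every real x for which both sides are defined.
The correct double-angle formula is sin(2x) = 2sin(x)cos(x).

Conclusion: No, this is NOT an identity.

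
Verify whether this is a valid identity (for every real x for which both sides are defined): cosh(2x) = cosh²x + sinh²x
Claim: cosh(2x) = cosh²x + sinh²x.
Reasoning: cosh²x = (e^(2x) + 2 + e^(-2x))/4 and sinh²x = (e^(2x) - 2 + e^(-2x))/4. Adding gives (2e^(2x) + 2e^(-2x))/4 = (e^(2x) + e^(-2x))/2 = cosh(2x).
So the two sides agree for every real x for which both sides are defined.

Conclusion: Yes, this is an identity.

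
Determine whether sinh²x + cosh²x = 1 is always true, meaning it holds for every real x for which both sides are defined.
No, this is NOT an identity.

Claim: sinh²x + cosh²x = 1.
Test a specific point where both sides are defined: x = -1.
LHS = sinh²x + cosh²x ≈ 3.7622
RHS = 1 ≈ 1.0000
Since 3.7622 ≠ 1.0000, the equation fails at this point, so it cannot hold for every real x for which both sides are defined.
The correct hyperbolic identity is cosh²x - sinh²x = 1 (a difference); the sum sinh²x + cosh²x equals cosh(2x).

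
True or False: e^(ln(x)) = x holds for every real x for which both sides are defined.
Claim: e^(ln(x)) = x.
Reasoning: For x > 0, ln(x) is by definition the exponent p such that e^p = x. Raising e to that exponent therefore returns x: e^(ln x) = x.
So the two sides agree for every real x for which both sides are defined.

Conclusion: True.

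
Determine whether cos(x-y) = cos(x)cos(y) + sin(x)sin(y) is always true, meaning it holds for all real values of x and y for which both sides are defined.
Claim: cos(x-y) = cos(x)cos(y) + sin(x)sin(y).
Reasoning: Replace y by -y in cos(x+y) = cos(x)cos(y) - sin(x)sin(y) and use cos(-y) = cos(y), sin(-y) = -sin(y): cos(x-y) = cos(x)cos(y) + sin(x)sin(y).
So the two sides agree for all real values of x and y for which both sides are defined.

Conclusion: Yes, this is an identity.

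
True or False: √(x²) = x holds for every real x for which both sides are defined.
Claim: √(x²) = x.
Test a specific point where both sides are defined: x = -2.
LHS = √(x²) ≈ 2.0000
RHS = x ≈ -2.0000
Since 2.0000 ≠ -2.0000, the equation fails at this point, so it cannot hold for every real x for which both sides are defined.
√(x²) = |x|, which differs from x whenever x < 0 (both sides are defined for every real x).

Conclusion: False.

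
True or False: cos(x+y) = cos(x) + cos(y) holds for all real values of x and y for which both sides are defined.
Claim: cos(x+y) = cos(x) + cos(y).
Test a specific point where both sides are defined: x = π/6, y = -π/6.
LHS = cos(x+y) ≈ 1.0000
RHS = cos(x) + cos(y) ≈ 1.7321
Since 1.0000 ≠ 1.7321, the equation fails at this point, so it cannot hold for all real values of x and y for which both sides are defined.
The correct expansion is cos(x+y) = cos(x)cos(y) - sin(x)sin(y); cosine is not additive.

Conclusion: False.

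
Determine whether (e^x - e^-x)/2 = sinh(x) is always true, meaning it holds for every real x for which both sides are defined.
Yes, this is an identity.

Claim: (e^x - e^-x)/2 = sinh(x).
Reasoning: This is exactly the definition of the hyperbolic sine: sinh(x) := (e^x - e^-x)/2.
So the two sides agree for every real x for which both sides are defined.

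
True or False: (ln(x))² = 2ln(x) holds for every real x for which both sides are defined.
Claim: (ln(x))² = 2ln(x).
Test a specific point where both sides are defined: x = 1/2.
LHS = (ln(x))² ≈ 0.4805
RHS = 2ln(x) ≈ -1.3863
Since 0.4805 ≠ -1.3863, the equation fails at this point, so it cannot hold for every real x for which both sides are defined.
2ln(x) equals ln(x²), which is not the same as (ln x)².

Conclusion: False.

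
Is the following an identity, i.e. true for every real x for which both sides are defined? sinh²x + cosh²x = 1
No, this is NOT an identity.

Claim: sinh²x + cosh²x = 1.
Test a specific point where both sides are defined: x = -1.
LHS = sinh²x + cosh²x ≈ 3.7622
RHS = 1 ≈ 1.0000
Since 3.7622 ≠ 1.0000, the equation fails at this point, so it cannot hold for every real x for which both sides are defined.
The correct hyperbolic identity is cosh²x - sinh²x = 1 (a difference); the sum sinh²x + cosh²x equals cosh(2x).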